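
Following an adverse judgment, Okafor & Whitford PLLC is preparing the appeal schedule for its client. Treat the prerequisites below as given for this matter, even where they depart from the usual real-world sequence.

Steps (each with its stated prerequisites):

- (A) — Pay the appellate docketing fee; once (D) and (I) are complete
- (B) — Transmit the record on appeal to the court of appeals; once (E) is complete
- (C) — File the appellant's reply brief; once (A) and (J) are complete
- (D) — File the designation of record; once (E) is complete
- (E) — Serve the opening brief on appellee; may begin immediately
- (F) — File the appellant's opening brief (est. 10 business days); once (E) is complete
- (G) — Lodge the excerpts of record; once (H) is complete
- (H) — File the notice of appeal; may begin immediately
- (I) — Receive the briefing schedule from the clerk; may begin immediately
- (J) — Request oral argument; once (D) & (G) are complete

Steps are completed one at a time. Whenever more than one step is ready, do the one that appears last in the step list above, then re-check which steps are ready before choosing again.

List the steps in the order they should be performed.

Nothing is required for (I), (H) and (E). (I) is listed later → (I) first.
Now (H) and (E) have their prerequisites met. (H) is listed later, so (H) next.
(G) now also ready, so the ready set is {(G), (E)}; (G) is listed later → (G).
(E) is the only step now ready → (E).
Ready: (F), (D) and (B). (F) is listed later → (F).
Ready: (D) and (B). (D) is listed later → (D).
(J), (B) and (A) are all available; (J) is listed later → (J).
(B) and (A) are both available; (B) is listed later → (B).
That leaves (A) as the only ready step → (A).
(C) is the only step now ready → (C).

(I), (H), (G), (E), (F), (D), (J), (B), (A), (C)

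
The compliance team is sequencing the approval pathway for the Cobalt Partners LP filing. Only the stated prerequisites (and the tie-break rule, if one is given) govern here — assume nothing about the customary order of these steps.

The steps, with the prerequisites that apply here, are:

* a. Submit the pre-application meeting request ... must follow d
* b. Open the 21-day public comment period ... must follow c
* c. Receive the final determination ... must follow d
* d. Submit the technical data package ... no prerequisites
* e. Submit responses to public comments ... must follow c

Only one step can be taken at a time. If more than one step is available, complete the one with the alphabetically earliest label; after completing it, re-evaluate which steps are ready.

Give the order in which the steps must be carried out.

d a c b e

Only d has no prerequisites, so it is first.
Ready: a and c. a has the earlier label → a.
That leaves c as the only ready step → c.
Ready: b and e. b has the earlier label → b.
e needed c, now all done → e.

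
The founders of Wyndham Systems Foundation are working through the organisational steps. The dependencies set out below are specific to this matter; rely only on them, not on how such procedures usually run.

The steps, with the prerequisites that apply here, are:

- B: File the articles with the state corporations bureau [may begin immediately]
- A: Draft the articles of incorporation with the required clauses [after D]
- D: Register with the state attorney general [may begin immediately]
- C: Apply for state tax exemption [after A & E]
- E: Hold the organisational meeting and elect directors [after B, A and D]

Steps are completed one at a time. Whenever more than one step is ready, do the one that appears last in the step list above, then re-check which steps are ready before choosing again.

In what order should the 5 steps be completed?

D → A → B → E → C

D and B have no prerequisites; D is listed later, so D is first.
A now also ready, so the ready set is {A, B}; A is listed later → A.
B is the only step now ready → B.
E is the only step now ready → E.
C is the only step now ready → C.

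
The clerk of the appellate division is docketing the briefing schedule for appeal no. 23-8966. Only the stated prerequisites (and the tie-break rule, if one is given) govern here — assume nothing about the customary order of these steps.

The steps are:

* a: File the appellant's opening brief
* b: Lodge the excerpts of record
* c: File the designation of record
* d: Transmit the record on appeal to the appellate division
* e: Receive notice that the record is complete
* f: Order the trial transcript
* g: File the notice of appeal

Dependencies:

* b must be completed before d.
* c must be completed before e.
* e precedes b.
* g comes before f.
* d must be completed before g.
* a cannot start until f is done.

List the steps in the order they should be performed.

Only c has no prerequisites, so it is first.
e is the only step now ready → e.
Next only b has its prerequisites met → b.
d is the only step now ready → d.
g is the only step now ready → g.
f needed g, now all done → f.
That leaves a as the only ready step → a.

c, e, b, d, g, f, a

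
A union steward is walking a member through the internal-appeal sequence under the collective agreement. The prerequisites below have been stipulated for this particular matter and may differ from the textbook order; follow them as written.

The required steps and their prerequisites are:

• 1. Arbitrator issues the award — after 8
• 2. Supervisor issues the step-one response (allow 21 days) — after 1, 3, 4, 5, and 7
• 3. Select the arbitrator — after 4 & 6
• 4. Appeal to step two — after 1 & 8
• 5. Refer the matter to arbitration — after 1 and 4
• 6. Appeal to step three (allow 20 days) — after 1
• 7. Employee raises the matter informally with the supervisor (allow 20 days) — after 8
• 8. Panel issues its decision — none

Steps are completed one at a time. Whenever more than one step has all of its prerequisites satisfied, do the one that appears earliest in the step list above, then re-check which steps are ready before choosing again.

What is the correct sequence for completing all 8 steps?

8, 1, 4, 5, 6, 3, 7, 2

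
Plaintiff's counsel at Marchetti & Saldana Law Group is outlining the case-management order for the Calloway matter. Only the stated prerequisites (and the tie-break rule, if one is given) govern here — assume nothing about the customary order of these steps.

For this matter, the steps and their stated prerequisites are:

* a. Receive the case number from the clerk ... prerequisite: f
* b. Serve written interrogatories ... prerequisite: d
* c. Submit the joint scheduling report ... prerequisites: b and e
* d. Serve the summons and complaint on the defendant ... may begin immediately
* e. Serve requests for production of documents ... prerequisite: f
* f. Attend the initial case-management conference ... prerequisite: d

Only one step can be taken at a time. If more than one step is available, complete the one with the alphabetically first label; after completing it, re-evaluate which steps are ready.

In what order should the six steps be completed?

d is the only step with nothing outstanding, so it goes first.
Ready: b and f. b has the earlier label → b.
That leaves f as the only ready step → f.
a and e are both available; a has the earlier label → a.
Next only e has its prerequisites met → e.
c needed b and e, now all done → c.

d, b, f, a, e, c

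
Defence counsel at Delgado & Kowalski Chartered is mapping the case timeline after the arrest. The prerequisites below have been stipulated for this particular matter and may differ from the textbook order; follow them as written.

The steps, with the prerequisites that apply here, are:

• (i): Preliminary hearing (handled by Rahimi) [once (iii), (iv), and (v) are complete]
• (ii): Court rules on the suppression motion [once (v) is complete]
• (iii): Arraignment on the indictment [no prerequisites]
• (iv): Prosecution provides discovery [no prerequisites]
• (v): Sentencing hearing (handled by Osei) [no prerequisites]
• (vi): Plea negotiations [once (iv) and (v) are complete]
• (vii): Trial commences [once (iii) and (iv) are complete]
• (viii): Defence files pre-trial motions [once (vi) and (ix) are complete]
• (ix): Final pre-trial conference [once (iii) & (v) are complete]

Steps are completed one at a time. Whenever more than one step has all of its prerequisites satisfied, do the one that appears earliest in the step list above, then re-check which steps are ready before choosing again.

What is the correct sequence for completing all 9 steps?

Nothing is required for (iii), (iv) and (v). (iii) is listed earlier → (iii) first.
(iv) and (v) are both available; (iv) is listed earlier → (iv).
Ready: (v) and (vii). (v) is listed earlier → (v).
Now (i), (ii), (vi), (vii) and (ix) have their prerequisites met. (i) is listed earlier, so (i) next.
Ready: (ii), (vi), (vii) and (ix). (ii) is listed earlier → (ii).
Now (vi), (vii) and (ix) have their prerequisites met. (vi) is listed earlier, so (vi) next.
Ready: (vii) and (ix). (vii) is listed earlier → (vii).
(ix) needed (iii) and (v), now all done → (ix).
That leaves (viii) as the only ready step → (viii).

(iii), (iv), (v), (i), (ii), (vi), (vii), (ix), (viii)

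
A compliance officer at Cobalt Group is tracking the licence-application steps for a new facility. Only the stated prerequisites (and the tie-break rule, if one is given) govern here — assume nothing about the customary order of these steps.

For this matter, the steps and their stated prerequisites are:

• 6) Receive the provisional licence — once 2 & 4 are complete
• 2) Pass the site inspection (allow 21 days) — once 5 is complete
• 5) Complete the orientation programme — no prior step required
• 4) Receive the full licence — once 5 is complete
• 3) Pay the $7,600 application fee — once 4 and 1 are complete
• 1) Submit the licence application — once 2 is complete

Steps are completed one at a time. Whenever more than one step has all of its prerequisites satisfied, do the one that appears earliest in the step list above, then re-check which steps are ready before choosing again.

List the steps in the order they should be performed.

Only 5 has no prerequisites, so it is first.
Ready: 2 and 4. 2 is listed earlier → 2.
Now 4 and 1 have their prerequisites met. 4 is listed earlier, so 4 next.
Ready: 6 and 1. 6 is listed earlier → 6.
Next only 1 has its prerequisites met → 1.
3 is the only step now ready → 3.

5, 2, 4, 6, 1, 3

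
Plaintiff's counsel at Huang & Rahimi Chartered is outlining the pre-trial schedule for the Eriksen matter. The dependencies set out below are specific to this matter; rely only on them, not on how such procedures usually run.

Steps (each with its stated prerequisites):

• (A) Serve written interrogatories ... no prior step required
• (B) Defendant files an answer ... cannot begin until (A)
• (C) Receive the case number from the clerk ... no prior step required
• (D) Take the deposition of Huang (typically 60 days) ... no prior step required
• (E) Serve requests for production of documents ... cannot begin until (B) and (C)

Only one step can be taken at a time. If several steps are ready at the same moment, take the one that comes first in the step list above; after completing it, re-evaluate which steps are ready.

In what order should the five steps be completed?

(A), (B), (C), (D), (E)

Nothing is required for (A), (C) and (D). (A) is listed earlier → (A) first.
(B) now also ready, so the ready set is {(B), (C), (D)}; (B) is listed earlier → (B).
(C) and (D) are both available; (C) is listed earlier → (C).
Now (D) and (E) have their prerequisites met. (D) is listed earlier, so (D) next.
(E) needed (B) and (C), now all done → (E).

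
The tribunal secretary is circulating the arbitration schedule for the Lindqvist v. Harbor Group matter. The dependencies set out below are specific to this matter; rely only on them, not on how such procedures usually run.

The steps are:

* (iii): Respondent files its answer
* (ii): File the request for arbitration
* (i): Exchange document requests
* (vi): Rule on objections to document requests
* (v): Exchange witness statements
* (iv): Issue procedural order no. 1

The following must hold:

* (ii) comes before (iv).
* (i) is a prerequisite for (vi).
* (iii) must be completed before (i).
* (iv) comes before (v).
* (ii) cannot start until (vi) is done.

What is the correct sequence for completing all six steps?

(iii), (i), (vi), (ii), (iv), (v)

Only (iii) has no prerequisites, so it is first.
(i) is the only step now ready → (i).
Next only (vi) has its prerequisites met → (vi).
(ii) needed (vi), now all done → (ii).
Next only (iv) has its prerequisites met → (iv).
(v) needed (iv), now all done → (v).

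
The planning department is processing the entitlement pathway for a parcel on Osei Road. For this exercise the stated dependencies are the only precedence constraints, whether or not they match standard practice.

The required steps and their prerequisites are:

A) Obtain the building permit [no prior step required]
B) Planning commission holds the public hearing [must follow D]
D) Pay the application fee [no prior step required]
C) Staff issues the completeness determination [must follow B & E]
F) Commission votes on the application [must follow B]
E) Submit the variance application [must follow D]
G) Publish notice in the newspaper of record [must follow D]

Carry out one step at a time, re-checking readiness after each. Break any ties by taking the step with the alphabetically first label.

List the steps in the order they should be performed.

A, D, B, E, C, F, G

A and D have no prerequisites; A has the earlier label, so A is first.
That leaves D as the only ready step → D.
B, E and G are all available; B has the earlier label → B.
E, F and G are all available; E has the earlier label → E.
Ready: C, F and G. C has the earlier label → C.
Ready: F and G. F has the earlier label → F.
G needed D, now all done → G.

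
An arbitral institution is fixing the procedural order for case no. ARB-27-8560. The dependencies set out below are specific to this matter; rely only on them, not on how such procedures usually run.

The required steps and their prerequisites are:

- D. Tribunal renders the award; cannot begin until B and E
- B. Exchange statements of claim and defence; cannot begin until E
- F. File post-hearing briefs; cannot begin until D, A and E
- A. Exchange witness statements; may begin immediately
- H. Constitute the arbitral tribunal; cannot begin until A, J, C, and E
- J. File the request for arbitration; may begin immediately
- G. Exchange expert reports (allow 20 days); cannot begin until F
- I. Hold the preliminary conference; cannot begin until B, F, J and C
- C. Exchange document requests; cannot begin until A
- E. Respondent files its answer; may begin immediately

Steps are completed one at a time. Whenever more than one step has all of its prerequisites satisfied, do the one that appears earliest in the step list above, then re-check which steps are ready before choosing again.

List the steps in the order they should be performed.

A, J, C, E, B, D, F, H, G, I

Nothing is required for A, J and E. A is listed earlier → A first.
Now J, C and E have their prerequisites met. J is listed earlier, so J next.
Ready: C and E. C is listed earlier → C.
Next only E has its prerequisites met → E.
B and H are both available; B is listed earlier → B.
D now also ready, so the ready set is {D, H}; D is listed earlier → D.
Now F and H have their prerequisites met. F is listed earlier, so F next.
Ready: H, G and I. H is listed earlier → H.
Now G and I have their prerequisites met. G is listed earlier, so G next.
That leaves I as the only ready step → I.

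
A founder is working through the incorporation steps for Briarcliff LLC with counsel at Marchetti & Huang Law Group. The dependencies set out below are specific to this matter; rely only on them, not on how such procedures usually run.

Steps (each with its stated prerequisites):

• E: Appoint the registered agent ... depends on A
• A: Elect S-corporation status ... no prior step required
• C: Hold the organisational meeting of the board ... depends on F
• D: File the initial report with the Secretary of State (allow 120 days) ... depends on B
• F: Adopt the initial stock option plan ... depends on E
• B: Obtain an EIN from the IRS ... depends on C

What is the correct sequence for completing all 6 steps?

A → E → F → C → B → D

A is the only step with nothing outstanding, so it goes first.
E is the only step now ready → E.
F is the only step now ready → F.
C needed F, now all done → C.
That leaves B as the only ready step → B.
D needed B, now all done → D.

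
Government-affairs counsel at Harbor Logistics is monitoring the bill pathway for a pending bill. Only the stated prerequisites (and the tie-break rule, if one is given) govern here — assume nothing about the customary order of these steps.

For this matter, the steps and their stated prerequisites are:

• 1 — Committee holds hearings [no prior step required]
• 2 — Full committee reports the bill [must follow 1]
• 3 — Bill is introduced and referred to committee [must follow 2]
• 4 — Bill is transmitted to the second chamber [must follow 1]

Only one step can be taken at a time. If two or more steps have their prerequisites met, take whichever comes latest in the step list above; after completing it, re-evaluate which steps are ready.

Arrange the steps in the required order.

1 4 2 3

1 is the only step with nothing outstanding, so it goes first.
Ready: 4 and 2. 4 is listed later → 4.
Next only 2 has its prerequisites met → 2.
3 is the only step now ready → 3.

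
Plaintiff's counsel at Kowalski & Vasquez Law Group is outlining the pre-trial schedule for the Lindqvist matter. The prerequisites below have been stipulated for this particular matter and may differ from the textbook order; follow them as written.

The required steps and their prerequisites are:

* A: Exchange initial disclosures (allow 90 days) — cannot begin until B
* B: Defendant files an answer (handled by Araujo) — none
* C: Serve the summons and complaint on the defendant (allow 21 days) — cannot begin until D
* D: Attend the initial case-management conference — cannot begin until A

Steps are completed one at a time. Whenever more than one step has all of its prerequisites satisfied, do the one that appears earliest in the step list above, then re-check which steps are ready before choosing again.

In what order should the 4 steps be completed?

B A D C

Only B has no prerequisites, so it is first.
A is the only step now ready → A.
Next only D has its prerequisites met → D.
That leaves C as the only ready step → C.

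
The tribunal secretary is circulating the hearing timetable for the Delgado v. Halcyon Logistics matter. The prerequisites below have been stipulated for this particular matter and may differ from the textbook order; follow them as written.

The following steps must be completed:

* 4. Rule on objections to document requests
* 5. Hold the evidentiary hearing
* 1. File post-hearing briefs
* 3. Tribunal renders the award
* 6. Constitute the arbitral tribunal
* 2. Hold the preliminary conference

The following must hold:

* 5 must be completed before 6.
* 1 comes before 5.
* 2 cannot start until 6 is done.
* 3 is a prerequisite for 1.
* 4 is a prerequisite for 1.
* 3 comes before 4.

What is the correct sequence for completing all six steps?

3 4 1 5 6 2

3 is the only step with nothing outstanding, so it goes first.
Next only 4 has its prerequisites met → 4.
1 needed 4 and 3, now all done → 1.
Next only 5 has its prerequisites met → 5.
6 needed 5, now all done → 6.
Next only 2 has its prerequisites met → 2.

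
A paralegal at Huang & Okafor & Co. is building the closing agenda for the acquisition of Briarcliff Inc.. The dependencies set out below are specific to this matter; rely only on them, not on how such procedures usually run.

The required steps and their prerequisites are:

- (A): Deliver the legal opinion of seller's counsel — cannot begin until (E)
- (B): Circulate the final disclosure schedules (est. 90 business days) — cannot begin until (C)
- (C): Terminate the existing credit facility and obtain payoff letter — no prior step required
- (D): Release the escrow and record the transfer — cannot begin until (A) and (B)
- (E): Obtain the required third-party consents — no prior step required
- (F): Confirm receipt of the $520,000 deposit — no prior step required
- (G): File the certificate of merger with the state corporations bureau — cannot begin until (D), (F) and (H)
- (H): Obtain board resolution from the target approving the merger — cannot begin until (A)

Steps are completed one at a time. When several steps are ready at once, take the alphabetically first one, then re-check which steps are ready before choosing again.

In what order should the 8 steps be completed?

(C), (E) and (F) have no prerequisites; (C) has the earlier label, so (C) is first.
(B) now also ready, so the ready set is {(B), (E), (F)}; (B) has the earlier label → (B).
Now (E) and (F) have their prerequisites met. (E) has the earlier label, so (E) next.
(A) now also ready, so the ready set is {(A), (F)}; (A) has the earlier label → (A).
(D), (F) and (H) are all available; (D) has the earlier label → (D).
Now (F) and (H) have their prerequisites met. (F) has the earlier label, so (F) next.
That leaves (H) as the only ready step → (H).
(G) needed (D), (F) and (H), now all done → (G).

(C), (B), (E), (A), (D), (F), (H), (G)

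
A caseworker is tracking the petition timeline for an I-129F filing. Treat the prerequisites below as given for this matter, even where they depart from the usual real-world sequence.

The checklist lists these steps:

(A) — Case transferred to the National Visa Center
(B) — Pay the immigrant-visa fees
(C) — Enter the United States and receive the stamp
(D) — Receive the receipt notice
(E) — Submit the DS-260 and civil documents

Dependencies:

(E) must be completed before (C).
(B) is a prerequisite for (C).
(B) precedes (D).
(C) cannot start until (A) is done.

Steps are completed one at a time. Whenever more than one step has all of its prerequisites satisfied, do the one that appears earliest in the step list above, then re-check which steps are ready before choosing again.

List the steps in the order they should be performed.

(A), (B), (D), (E), (C)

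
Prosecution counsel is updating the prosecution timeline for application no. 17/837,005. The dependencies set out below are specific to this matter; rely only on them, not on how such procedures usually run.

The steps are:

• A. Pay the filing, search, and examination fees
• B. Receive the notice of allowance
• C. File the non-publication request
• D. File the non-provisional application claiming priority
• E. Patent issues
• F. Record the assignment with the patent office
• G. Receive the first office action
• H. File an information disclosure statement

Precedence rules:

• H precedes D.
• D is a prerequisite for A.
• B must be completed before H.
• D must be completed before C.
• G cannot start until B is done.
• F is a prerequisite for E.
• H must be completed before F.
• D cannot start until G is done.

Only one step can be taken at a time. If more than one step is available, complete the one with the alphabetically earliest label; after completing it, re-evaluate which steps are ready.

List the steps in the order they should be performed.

Only B has no prerequisites, so it is first.
Now G and H have their prerequisites met. G has the earlier label, so G next.
H needed B, now all done → H.
Now D and F have their prerequisites met. D has the earlier label, so D next.
Ready: A, C and F. A has the earlier label → A.
C and F are both available; C has the earlier label → C.
That leaves F as the only ready step → F.
E needed F, now all done → E.

B G H D A C F E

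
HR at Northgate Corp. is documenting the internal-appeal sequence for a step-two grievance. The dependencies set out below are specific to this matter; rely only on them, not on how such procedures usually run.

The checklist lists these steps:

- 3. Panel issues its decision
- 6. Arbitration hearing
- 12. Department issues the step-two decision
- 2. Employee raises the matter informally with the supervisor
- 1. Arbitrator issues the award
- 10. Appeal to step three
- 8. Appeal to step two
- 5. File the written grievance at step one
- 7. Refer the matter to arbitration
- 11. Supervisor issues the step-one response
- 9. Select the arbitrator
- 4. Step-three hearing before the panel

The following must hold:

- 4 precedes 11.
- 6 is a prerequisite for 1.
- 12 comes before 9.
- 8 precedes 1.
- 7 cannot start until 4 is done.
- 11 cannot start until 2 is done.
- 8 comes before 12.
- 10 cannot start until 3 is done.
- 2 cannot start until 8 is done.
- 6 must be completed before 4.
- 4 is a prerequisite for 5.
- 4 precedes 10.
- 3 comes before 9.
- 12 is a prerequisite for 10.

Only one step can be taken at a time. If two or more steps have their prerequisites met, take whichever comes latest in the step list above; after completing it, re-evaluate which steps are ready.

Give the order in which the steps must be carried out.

8, 6 and 3 have no prerequisites; 8 is listed later, so 8 is first.
Ready: 2, 12, 6 and 3. 2 is listed later → 2.
12, 6 and 3 are all available; 12 is listed later → 12.
6 and 3 are both available; 6 is listed later → 6.
4, 1 and 3 are all available; 4 is listed later → 4.
Ready: 11, 7, 5, 1 and 3. 11 is listed later → 11.
Now 7, 5, 1 and 3 have their prerequisites met. 7 is listed later, so 7 next.
5, 1 and 3 are all available; 5 is listed later → 5.
1 and 3 are both available; 1 is listed later → 1.
That leaves 3 as the only ready step → 3.
Ready: 9 and 10. 9 is listed later → 9.
10 needed 4, 12 and 3, now all done → 10.

8, 2, 12, 6, 4, 11, 7, 5, 1, 3, 9, 10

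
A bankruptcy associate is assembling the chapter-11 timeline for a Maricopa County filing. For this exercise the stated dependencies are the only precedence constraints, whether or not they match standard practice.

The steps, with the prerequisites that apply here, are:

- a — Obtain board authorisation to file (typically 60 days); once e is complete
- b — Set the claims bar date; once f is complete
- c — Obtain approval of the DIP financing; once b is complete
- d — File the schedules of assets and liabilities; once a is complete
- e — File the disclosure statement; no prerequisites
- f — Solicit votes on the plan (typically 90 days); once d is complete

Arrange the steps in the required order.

Only e has no prerequisites, so it is first.
a is the only step now ready → a.
d is the only step now ready → d.
Next only f has its prerequisites met → f.
That leaves b as the only ready step → b.
c needed b, now all done → c.

e, a, d, f, b, c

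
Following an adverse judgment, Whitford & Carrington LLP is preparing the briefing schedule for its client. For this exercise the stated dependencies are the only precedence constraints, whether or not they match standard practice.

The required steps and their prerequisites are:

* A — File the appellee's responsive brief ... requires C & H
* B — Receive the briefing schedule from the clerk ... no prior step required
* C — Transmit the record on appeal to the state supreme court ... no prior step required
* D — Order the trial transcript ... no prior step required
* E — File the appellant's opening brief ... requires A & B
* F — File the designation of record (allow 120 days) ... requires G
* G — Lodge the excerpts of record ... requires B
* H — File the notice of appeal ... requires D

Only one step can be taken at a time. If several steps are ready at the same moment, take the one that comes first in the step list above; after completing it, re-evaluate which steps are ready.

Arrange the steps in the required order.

B → C → D → G → F → H → A → E

Nothing is required for B, C and D. B is listed earlier → B first.
G now also ready, so the ready set is {C, D, G}; C is listed earlier → C.
Ready: D and G. D is listed earlier → D.
H now also ready, so the ready set is {G, H}; G is listed earlier → G.
F and H are both available; F is listed earlier → F.
H is the only step now ready → H.
Next only A has its prerequisites met → A.
Next only E has its prerequisites met → E.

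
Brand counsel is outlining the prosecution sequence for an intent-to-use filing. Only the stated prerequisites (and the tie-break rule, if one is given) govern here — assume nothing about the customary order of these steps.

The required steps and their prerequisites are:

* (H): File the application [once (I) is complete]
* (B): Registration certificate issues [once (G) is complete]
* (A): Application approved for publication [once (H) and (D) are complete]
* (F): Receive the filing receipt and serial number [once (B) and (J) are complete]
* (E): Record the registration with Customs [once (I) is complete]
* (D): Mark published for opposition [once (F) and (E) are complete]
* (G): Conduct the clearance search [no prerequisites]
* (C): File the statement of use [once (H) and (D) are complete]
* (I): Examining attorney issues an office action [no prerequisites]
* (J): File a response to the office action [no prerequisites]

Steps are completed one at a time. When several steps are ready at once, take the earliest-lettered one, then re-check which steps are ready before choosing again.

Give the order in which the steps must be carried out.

(G) (B) (I) (E) (H) (J) (F) (D) (A) (C)

(G), (I) and (J) have no prerequisites; (G) has the earlier label, so (G) is first.
(B) now also ready, so the ready set is {(B), (I), (J)}; (B) has the earlier label → (B).
(I) and (J) are both available; (I) has the earlier label → (I).
(E) and (H) now also ready, so the ready set is {(E), (H), (J)}; (E) has the earlier label → (E).
(H) and (J) are both available; (H) has the earlier label → (H).
Next only (J) has its prerequisites met → (J).
Next only (F) has its prerequisites met → (F).
(D) needed (E) and (F), now all done → (D).
Now (A) and (C) have their prerequisites met. (A) has the earlier label, so (A) next.
(C) needed (D) and (H), now all done → (C).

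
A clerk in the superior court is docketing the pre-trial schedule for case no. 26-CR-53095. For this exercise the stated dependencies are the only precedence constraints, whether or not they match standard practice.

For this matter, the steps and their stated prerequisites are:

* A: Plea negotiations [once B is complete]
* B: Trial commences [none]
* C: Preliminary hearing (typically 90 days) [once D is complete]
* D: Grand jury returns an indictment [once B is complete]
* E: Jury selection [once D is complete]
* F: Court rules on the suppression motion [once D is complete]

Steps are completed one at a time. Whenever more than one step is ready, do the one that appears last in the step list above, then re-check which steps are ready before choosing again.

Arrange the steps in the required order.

B → D → F → E → C → A

B is the only step with nothing outstanding, so it goes first.
Ready: D and A. D is listed later → D.
F, E, C and A are all available; F is listed later → F.
Ready: E, C and A. E is listed later → E.
Ready: C and A. C is listed later → C.
A is the only step now ready → A.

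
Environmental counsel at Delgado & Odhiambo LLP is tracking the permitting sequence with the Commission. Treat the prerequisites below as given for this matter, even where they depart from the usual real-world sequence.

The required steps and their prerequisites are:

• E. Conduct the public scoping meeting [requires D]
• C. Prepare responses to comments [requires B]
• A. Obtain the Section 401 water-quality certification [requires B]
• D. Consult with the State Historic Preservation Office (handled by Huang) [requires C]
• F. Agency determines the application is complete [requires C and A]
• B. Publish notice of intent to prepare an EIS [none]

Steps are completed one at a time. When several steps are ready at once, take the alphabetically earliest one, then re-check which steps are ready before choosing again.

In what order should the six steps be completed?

B → A → C → D → E → F

Only B has no prerequisites, so it is first.
Ready: A and C. A has the earlier label → A.
C is the only step now ready → C.
Ready: D and F. D has the earlier label → D.
Now E and F have their prerequisites met. E has the earlier label, so E next.
That leaves F as the only ready step → F.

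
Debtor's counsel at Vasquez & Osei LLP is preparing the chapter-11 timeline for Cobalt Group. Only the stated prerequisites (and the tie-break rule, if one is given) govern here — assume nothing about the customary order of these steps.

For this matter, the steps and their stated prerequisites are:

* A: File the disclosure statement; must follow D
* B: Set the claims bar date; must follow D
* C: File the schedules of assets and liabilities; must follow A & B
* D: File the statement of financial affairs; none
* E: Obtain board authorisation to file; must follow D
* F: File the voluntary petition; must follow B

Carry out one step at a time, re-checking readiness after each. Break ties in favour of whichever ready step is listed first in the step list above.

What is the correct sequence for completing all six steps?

D, A, B, C, E, F

D is the only step with nothing outstanding, so it goes first.
Now A, B and E have their prerequisites met. A is listed earlier, so A next.
Ready: B and E. B is listed earlier → B.
C and F now also ready, so the ready set is {C, E, F}; C is listed earlier → C.
Ready: E and F. E is listed earlier → E.
That leaves F as the only ready step → F.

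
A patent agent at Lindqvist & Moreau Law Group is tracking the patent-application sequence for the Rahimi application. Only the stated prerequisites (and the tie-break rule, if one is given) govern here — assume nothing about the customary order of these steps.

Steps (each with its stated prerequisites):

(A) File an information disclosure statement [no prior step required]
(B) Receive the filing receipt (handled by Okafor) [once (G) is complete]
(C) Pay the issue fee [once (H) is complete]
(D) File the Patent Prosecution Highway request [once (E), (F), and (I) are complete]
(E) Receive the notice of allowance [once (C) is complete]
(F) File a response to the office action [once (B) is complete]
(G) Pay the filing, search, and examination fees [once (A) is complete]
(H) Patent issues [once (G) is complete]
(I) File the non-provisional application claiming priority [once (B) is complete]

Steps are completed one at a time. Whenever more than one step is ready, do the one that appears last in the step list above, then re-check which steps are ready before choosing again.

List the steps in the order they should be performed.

(A), (G), (H), (C), (E), (B), (I), (F), (D)

Only (A) has no prerequisites, so it is first.
(G) needed (A), now all done → (G).
Ready: (H) and (B). (H) is listed later → (H).
(C) now also ready, so the ready set is {(C), (B)}; (C) is listed later → (C).
(E) now also ready, so the ready set is {(E), (B)}; (E) is listed later → (E).
(B) needed (G), now all done → (B).
Now (I) and (F) have their prerequisites met. (I) is listed later, so (I) next.
Next only (F) has its prerequisites met → (F).
(D) is the only step now ready → (D).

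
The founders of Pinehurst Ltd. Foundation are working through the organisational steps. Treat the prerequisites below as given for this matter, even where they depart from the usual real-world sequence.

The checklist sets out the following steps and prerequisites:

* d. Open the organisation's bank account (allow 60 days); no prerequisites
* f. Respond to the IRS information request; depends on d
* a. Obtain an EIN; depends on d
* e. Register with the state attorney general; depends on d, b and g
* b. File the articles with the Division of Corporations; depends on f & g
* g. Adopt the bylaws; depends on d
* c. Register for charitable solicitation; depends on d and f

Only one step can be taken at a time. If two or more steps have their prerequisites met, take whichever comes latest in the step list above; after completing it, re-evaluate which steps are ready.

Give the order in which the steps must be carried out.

d, g, a, f, c, b, e

d is the only step with nothing outstanding, so it goes first.
g, a and f are all available; g is listed later → g.
a and f are both available; a is listed later → a.
f needed d, now all done → f.
Ready: c and b. c is listed later → c.
b needed g and f, now all done → b.
e needed g, b and d, now all done → e.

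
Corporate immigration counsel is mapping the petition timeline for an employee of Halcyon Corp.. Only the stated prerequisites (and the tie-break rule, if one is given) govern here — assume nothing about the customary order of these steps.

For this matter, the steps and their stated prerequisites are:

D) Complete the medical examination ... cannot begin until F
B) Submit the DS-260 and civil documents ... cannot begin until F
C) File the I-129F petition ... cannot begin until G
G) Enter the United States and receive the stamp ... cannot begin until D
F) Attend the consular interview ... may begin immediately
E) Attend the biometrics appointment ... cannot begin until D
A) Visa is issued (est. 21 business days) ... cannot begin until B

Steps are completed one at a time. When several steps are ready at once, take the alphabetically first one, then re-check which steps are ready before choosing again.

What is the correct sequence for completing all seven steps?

F B A D E G C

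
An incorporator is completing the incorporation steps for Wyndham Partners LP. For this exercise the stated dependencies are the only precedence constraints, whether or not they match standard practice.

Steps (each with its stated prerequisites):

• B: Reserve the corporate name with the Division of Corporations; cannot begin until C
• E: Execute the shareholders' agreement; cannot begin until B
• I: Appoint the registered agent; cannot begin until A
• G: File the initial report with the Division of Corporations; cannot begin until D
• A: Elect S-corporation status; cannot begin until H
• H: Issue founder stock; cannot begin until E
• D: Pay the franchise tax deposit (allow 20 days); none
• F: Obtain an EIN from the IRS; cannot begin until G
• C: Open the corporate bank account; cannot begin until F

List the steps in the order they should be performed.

Only D has no prerequisites, so it is first.
That leaves G as the only ready step → G.
F needed G, now all done → F.
That leaves C as the only ready step → C.
That leaves B as the only ready step → B.
That leaves E as the only ready step → E.
That leaves H as the only ready step → H.
A needed H, now all done → A.
Next only I has its prerequisites met → I.

D → G → F → C → B → E → H → A → I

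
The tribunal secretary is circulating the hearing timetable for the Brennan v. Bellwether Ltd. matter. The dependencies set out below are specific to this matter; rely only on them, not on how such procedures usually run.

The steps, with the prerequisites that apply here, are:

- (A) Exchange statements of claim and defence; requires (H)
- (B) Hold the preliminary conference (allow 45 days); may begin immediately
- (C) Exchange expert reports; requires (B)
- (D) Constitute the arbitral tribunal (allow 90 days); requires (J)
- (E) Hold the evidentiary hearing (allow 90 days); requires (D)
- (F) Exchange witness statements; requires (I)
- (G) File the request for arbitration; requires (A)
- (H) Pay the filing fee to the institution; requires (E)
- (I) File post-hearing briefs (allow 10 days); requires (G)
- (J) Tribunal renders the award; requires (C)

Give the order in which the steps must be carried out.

(B) is the only step with nothing outstanding, so it goes first.
(C) needed (B), now all done → (C).
Next only (J) has its prerequisites met → (J).
(D) needed (J), now all done → (D).
(E) needed (D), now all done → (E).
That leaves (H) as the only ready step → (H).
(A) is the only step now ready → (A).
That leaves (G) as the only ready step → (G).
(I) needed (G), now all done → (I).
(F) needed (I), now all done → (F).

(B), (C), (J), (D), (E), (H), (A), (G), (I), (F)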